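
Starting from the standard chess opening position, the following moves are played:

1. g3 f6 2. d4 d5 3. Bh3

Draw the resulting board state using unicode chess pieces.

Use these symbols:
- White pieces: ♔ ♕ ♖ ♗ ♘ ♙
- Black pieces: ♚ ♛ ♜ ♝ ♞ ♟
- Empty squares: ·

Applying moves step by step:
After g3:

♜ ♞ ♝ ♛ ♚ ♝ ♞ ♜
♟ ♟ ♟ ♟ ♟ ♟ ♟ ♟
· · · · · · · ·
· · · · · · · ·
· · · · · · · ·
· · · · · · ♙ ·
♙ ♙ ♙ ♙ ♙ ♙ · ♙
♖ ♘ ♗ ♕ ♔ ♗ ♘ ♖


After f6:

♜ ♞ ♝ ♛ ♚ ♝ ♞ ♜
♟ ♟ ♟ ♟ ♟ · ♟ ♟
· · · · · ♟ · ·
· · · · · · · ·
· · · · · · · ·
· · · · · · ♙ ·
♙ ♙ ♙ ♙ ♙ ♙ · ♙
♖ ♘ ♗ ♕ ♔ ♗ ♘ ♖


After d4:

♜ ♞ ♝ ♛ ♚ ♝ ♞ ♜
♟ ♟ ♟ ♟ ♟ · ♟ ♟
· · · · · ♟ · ·
· · · · · · · ·
· · · ♙ · · · ·
· · · · · · ♙ ·
♙ ♙ ♙ · ♙ ♙ · ♙
♖ ♘ ♗ ♕ ♔ ♗ ♘ ♖


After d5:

♜ ♞ ♝ ♛ ♚ ♝ ♞ ♜
♟ ♟ ♟ · ♟ · ♟ ♟
· · · · · ♟ · ·
· · · ♟ · · · ·
· · · ♙ · · · ·
· · · · · · ♙ ·
♙ ♙ ♙ · ♙ ♙ · ♙
♖ ♘ ♗ ♕ ♔ ♗ ♘ ♖


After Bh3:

♜ ♞ ♝ ♛ ♚ ♝ ♞ ♜
♟ ♟ ♟ · ♟ · ♟ ♟
· · · · · ♟ · ·
· · · ♟ · · · ·
· · · ♙ · · · ·
· · · · · · ♙ ♗
♙ ♙ ♙ · ♙ ♙ · ♙
♖ ♘ ♗ ♕ ♔ · ♘ ♖



  a b c d e f g h
  ─────────────────
8│♜ ♞ ♝ ♛ ♚ ♝ ♞ ♜│8
7│♟ ♟ ♟ · ♟ · ♟ ♟│7
6│· · · · · ♟ · ·│6
5│· · · ♟ · · · ·│5
4│· · · ♙ · · · ·│4
3│· · · · · · ♙ ♗│3
2│♙ ♙ ♙ · ♙ ♙ · ♙│2
1│♖ ♘ ♗ ♕ ♔ · ♘ ♖│1
  ─────────────────
  a b c d e f g h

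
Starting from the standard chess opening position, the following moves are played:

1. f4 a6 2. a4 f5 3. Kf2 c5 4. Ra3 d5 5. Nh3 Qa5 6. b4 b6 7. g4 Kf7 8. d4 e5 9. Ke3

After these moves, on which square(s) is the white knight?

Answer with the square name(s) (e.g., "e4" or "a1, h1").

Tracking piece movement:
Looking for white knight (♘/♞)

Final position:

  a b c d e f g h
  ─────────────────
8│♜ ♞ ♝ · · ♝ ♞ ♜│8
7│· · · · · ♚ ♟ ♟│7
6│♟ ♟ · · · · · ·│6
5│♛ · ♟ ♟ ♟ ♟ · ·│5
4│♙ ♙ · ♙ · ♙ ♙ ·│4
3│♖ · · · ♔ · · ♘│3
2│· · ♙ · ♙ · · ♙│2
1│· ♘ ♗ ♕ · ♗ · ♖│1
  ─────────────────
  a b c d e f g h


b1, h3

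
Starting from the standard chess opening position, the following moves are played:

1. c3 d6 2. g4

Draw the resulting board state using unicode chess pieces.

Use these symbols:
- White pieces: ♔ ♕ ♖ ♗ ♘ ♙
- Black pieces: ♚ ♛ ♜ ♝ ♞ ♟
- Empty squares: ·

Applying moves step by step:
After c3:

♜ ♞ ♝ ♛ ♚ ♝ ♞ ♜
♟ ♟ ♟ ♟ ♟ ♟ ♟ ♟
· · · · · · · ·
· · · · · · · ·
· · · · · · · ·
· · ♙ · · · · ·
♙ ♙ · ♙ ♙ ♙ ♙ ♙
♖ ♘ ♗ ♕ ♔ ♗ ♘ ♖


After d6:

♜ ♞ ♝ ♛ ♚ ♝ ♞ ♜
♟ ♟ ♟ · ♟ ♟ ♟ ♟
· · · ♟ · · · ·
· · · · · · · ·
· · · · · · · ·
· · ♙ · · · · ·
♙ ♙ · ♙ ♙ ♙ ♙ ♙
♖ ♘ ♗ ♕ ♔ ♗ ♘ ♖


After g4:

♜ ♞ ♝ ♛ ♚ ♝ ♞ ♜
♟ ♟ ♟ · ♟ ♟ ♟ ♟
· · · ♟ · · · ·
· · · · · · · ·
· · · · · · ♙ ·
· · ♙ · · · · ·
♙ ♙ · ♙ ♙ ♙ · ♙
♖ ♘ ♗ ♕ ♔ ♗ ♘ ♖



  a b c d e f g h
  ─────────────────
8│♜ ♞ ♝ ♛ ♚ ♝ ♞ ♜│8
7│♟ ♟ ♟ · ♟ ♟ ♟ ♟│7
6│· · · ♟ · · · ·│6
5│· · · · · · · ·│5
4│· · · · · · ♙ ·│4
3│· · ♙ · · · · ·│3
2│♙ ♙ · ♙ ♙ ♙ · ♙│2
1│♖ ♘ ♗ ♕ ♔ ♗ ♘ ♖│1
  ─────────────────
  a b c d e f g h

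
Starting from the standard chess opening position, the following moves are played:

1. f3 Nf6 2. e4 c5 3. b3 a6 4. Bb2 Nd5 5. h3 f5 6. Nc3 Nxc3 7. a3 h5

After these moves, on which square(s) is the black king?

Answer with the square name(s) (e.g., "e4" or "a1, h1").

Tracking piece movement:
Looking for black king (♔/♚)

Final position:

  a b c d e f g h
  ─────────────────
8│♜ ♞ ♝ ♛ ♚ ♝ · ♜│8
7│· ♟ · ♟ ♟ · ♟ ·│7
6│♟ · · · · · · ·│6
5│· · ♟ · · ♟ · ♟│5
4│· · · · ♙ · · ·│4
3│♙ ♙ ♞ · · ♙ · ♙│3
2│· ♗ ♙ ♙ · · ♙ ·│2
1│♖ · · ♕ ♔ ♗ ♘ ♖│1
  ─────────────────
  a b c d e f g h


e8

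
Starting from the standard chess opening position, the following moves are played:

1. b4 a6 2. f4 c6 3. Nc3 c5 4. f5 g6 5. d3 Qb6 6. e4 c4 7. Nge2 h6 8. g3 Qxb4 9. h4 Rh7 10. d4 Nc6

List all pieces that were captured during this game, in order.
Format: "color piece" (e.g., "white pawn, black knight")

Tracking captures:
  Qxb4: captured white pawn

white pawn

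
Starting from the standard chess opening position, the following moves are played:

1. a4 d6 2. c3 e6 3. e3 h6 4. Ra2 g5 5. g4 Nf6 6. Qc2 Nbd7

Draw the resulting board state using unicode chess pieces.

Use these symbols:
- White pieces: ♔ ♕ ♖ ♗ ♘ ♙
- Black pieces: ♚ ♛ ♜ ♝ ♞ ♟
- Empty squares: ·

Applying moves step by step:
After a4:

♜ ♞ ♝ ♛ ♚ ♝ ♞ ♜
♟ ♟ ♟ ♟ ♟ ♟ ♟ ♟
· · · · · · · ·
· · · · · · · ·
♙ · · · · · · ·
· · · · · · · ·
· ♙ ♙ ♙ ♙ ♙ ♙ ♙
♖ ♘ ♗ ♕ ♔ ♗ ♘ ♖


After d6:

♜ ♞ ♝ ♛ ♚ ♝ ♞ ♜
♟ ♟ ♟ · ♟ ♟ ♟ ♟
· · · ♟ · · · ·
· · · · · · · ·
♙ · · · · · · ·
· · · · · · · ·
· ♙ ♙ ♙ ♙ ♙ ♙ ♙
♖ ♘ ♗ ♕ ♔ ♗ ♘ ♖


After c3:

♜ ♞ ♝ ♛ ♚ ♝ ♞ ♜
♟ ♟ ♟ · ♟ ♟ ♟ ♟
· · · ♟ · · · ·
· · · · · · · ·
♙ · · · · · · ·
· · ♙ · · · · ·
· ♙ · ♙ ♙ ♙ ♙ ♙
♖ ♘ ♗ ♕ ♔ ♗ ♘ ♖


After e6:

♜ ♞ ♝ ♛ ♚ ♝ ♞ ♜
♟ ♟ ♟ · · ♟ ♟ ♟
· · · ♟ ♟ · · ·
· · · · · · · ·
♙ · · · · · · ·
· · ♙ · · · · ·
· ♙ · ♙ ♙ ♙ ♙ ♙
♖ ♘ ♗ ♕ ♔ ♗ ♘ ♖


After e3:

♜ ♞ ♝ ♛ ♚ ♝ ♞ ♜
♟ ♟ ♟ · · ♟ ♟ ♟
· · · ♟ ♟ · · ·
· · · · · · · ·
♙ · · · · · · ·
· · ♙ · ♙ · · ·
· ♙ · ♙ · ♙ ♙ ♙
♖ ♘ ♗ ♕ ♔ ♗ ♘ ♖


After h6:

♜ ♞ ♝ ♛ ♚ ♝ ♞ ♜
♟ ♟ ♟ · · ♟ ♟ ·
· · · ♟ ♟ · · ♟
· · · · · · · ·
♙ · · · · · · ·
· · ♙ · ♙ · · ·
· ♙ · ♙ · ♙ ♙ ♙
♖ ♘ ♗ ♕ ♔ ♗ ♘ ♖


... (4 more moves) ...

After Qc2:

♜ ♞ ♝ ♛ ♚ ♝ · ♜
♟ ♟ ♟ · · ♟ · ·
· · · ♟ ♟ ♞ · ♟
· · · · · · ♟ ·
♙ · · · · · ♙ ·
· · ♙ · ♙ · · ·
♖ ♙ ♕ ♙ · ♙ · ♙
· ♘ ♗ · ♔ ♗ ♘ ♖


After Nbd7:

♜ · ♝ ♛ ♚ ♝ · ♜
♟ ♟ ♟ ♞ · ♟ · ·
· · · ♟ ♟ ♞ · ♟
· · · · · · ♟ ·
♙ · · · · · ♙ ·
· · ♙ · ♙ · · ·
♖ ♙ ♕ ♙ · ♙ · ♙
· ♘ ♗ · ♔ ♗ ♘ ♖



  a b c d e f g h
  ─────────────────
8│♜ · ♝ ♛ ♚ ♝ · ♜│8
7│♟ ♟ ♟ ♞ · ♟ · ·│7
6│· · · ♟ ♟ ♞ · ♟│6
5│· · · · · · ♟ ·│5
4│♙ · · · · · ♙ ·│4
3│· · ♙ · ♙ · · ·│3
2│♖ ♙ ♕ ♙ · ♙ · ♙│2
1│· ♘ ♗ · ♔ ♗ ♘ ♖│1
  ─────────────────
  a b c d e f g h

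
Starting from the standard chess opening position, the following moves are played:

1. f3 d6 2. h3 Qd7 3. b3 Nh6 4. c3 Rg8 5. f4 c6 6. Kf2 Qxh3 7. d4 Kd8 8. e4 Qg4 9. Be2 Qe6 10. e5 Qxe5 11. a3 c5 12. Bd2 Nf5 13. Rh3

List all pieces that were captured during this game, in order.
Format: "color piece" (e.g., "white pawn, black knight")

Tracking captures:
  Qxh3: captured white pawn
  Qxe5: captured white pawn

white pawn, white pawn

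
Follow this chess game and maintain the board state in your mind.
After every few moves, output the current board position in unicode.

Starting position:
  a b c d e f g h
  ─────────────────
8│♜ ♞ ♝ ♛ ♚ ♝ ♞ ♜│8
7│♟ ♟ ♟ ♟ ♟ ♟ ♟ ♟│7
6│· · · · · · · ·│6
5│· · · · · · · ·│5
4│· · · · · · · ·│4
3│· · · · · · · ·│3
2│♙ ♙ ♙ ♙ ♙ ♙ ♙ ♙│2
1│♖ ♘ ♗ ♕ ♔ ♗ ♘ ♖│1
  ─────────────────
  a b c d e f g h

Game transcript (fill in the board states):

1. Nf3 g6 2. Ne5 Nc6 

  a b c d e f g h
  ─────────────────
8│♜ · ♝ ♛ ♚ ♝ ♞ ♜│8
7│♟ ♟ ♟ ♟ ♟ ♟ · ♟│7
6│· · ♞ · · · ♟ ·│6
5│· · · · ♘ · · ·│5
4│· · · · · · · ·│4
3│· · · · · · · ·│3
2│♙ ♙ ♙ ♙ ♙ ♙ ♙ ♙│2
1│♖ ♘ ♗ ♕ ♔ ♗ · ♖│1
  ─────────────────
  a b c d e f g h

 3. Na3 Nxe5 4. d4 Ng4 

  a b c d e f g h
  ─────────────────
8│♜ · ♝ ♛ ♚ ♝ ♞ ♜│8
7│♟ ♟ ♟ ♟ ♟ ♟ · ♟│7
6│· · · · · · ♟ ·│6
5│· · · · · · · ·│5
4│· · · ♙ · · ♞ ·│4
3│♘ · · · · · · ·│3
2│♙ ♙ ♙ · ♙ ♙ ♙ ♙│2
1│♖ · ♗ ♕ ♔ ♗ · ♖│1
  ─────────────────
  a b c d e f g h

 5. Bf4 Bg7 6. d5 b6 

  a b c d e f g h
  ─────────────────
8│♜ · ♝ ♛ ♚ · ♞ ♜│8
7│♟ · ♟ ♟ ♟ ♟ ♝ ♟│7
6│· ♟ · · · · ♟ ·│6
5│· · · ♙ · · · ·│5
4│· · · · · ♗ ♞ ·│4
3│♘ · · · · · · ·│3
2│♙ ♙ ♙ · ♙ ♙ ♙ ♙│2
1│♖ · · ♕ ♔ ♗ · ♖│1
  ─────────────────
  a b c d e f g h

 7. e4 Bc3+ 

  a b c d e f g h
  ─────────────────
8│♜ · ♝ ♛ ♚ · ♞ ♜│8
7│♟ · ♟ ♟ ♟ ♟ · ♟│7
6│· ♟ · · · · ♟ ·│6
5│· · · ♙ · · · ·│5
4│· · · · ♙ ♗ ♞ ·│4
3│♘ · ♝ · · · · ·│3
2│♙ ♙ ♙ · · ♙ ♙ ♙│2
1│♖ · · ♕ ♔ ♗ · ♖│1
  ─────────────────
  a b c d e f g h


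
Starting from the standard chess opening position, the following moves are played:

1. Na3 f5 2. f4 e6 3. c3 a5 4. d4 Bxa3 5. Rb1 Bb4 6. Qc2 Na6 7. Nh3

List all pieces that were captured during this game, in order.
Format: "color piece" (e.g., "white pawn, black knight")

Tracking captures:
  Bxa3: captured white knight

white knight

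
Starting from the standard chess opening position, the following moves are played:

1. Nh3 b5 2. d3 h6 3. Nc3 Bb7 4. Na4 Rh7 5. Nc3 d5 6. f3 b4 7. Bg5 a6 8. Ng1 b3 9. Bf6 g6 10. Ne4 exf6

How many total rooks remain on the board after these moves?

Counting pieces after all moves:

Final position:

  a b c d e f g h
  ─────────────────
8│♜ ♞ · ♛ ♚ ♝ ♞ ·│8
7│· ♝ ♟ · · ♟ · ♜│7
6│♟ · · · · ♟ ♟ ♟│6
5│· · · ♟ · · · ·│5
4│· · · · ♘ · · ·│4
3│· ♟ · ♙ · ♙ · ·│3
2│♙ ♙ ♙ · ♙ · ♙ ♙│2
1│♖ · · ♕ ♔ ♗ ♘ ♖│1
  ─────────────────
  a b c d e f g h


4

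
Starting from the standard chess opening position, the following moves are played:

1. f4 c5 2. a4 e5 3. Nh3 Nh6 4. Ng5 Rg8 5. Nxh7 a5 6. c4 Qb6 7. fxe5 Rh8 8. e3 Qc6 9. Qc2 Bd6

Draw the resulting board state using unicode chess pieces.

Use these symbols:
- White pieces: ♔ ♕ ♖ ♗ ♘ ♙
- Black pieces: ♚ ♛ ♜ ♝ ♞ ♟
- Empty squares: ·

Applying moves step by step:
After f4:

♜ ♞ ♝ ♛ ♚ ♝ ♞ ♜
♟ ♟ ♟ ♟ ♟ ♟ ♟ ♟
· · · · · · · ·
· · · · · · · ·
· · · · · ♙ · ·
· · · · · · · ·
♙ ♙ ♙ ♙ ♙ · ♙ ♙
♖ ♘ ♗ ♕ ♔ ♗ ♘ ♖


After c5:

♜ ♞ ♝ ♛ ♚ ♝ ♞ ♜
♟ ♟ · ♟ ♟ ♟ ♟ ♟
· · · · · · · ·
· · ♟ · · · · ·
· · · · · ♙ · ·
· · · · · · · ·
♙ ♙ ♙ ♙ ♙ · ♙ ♙
♖ ♘ ♗ ♕ ♔ ♗ ♘ ♖


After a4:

♜ ♞ ♝ ♛ ♚ ♝ ♞ ♜
♟ ♟ · ♟ ♟ ♟ ♟ ♟
· · · · · · · ·
· · ♟ · · · · ·
♙ · · · · ♙ · ·
· · · · · · · ·
· ♙ ♙ ♙ ♙ · ♙ ♙
♖ ♘ ♗ ♕ ♔ ♗ ♘ ♖


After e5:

♜ ♞ ♝ ♛ ♚ ♝ ♞ ♜
♟ ♟ · ♟ · ♟ ♟ ♟
· · · · · · · ·
· · ♟ · ♟ · · ·
♙ · · · · ♙ · ·
· · · · · · · ·
· ♙ ♙ ♙ ♙ · ♙ ♙
♖ ♘ ♗ ♕ ♔ ♗ ♘ ♖


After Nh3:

♜ ♞ ♝ ♛ ♚ ♝ ♞ ♜
♟ ♟ · ♟ · ♟ ♟ ♟
· · · · · · · ·
· · ♟ · ♟ · · ·
♙ · · · · ♙ · ·
· · · · · · · ♘
· ♙ ♙ ♙ ♙ · ♙ ♙
♖ ♘ ♗ ♕ ♔ ♗ · ♖


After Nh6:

♜ ♞ ♝ ♛ ♚ ♝ · ♜
♟ ♟ · ♟ · ♟ ♟ ♟
· · · · · · · ♞
· · ♟ · ♟ · · ·
♙ · · · · ♙ · ·
· · · · · · · ♘
· ♙ ♙ ♙ ♙ · ♙ ♙
♖ ♘ ♗ ♕ ♔ ♗ · ♖


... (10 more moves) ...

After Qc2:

♜ ♞ ♝ · ♚ ♝ · ♜
· ♟ · ♟ · ♟ ♟ ♘
· · ♛ · · · · ♞
♟ · ♟ · ♙ · · ·
♙ · ♙ · · · · ·
· · · · ♙ · · ·
· ♙ ♕ ♙ · · ♙ ♙
♖ ♘ ♗ · ♔ ♗ · ♖


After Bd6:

♜ ♞ ♝ · ♚ · · ♜
· ♟ · ♟ · ♟ ♟ ♘
· · ♛ ♝ · · · ♞
♟ · ♟ · ♙ · · ·
♙ · ♙ · · · · ·
· · · · ♙ · · ·
· ♙ ♕ ♙ · · ♙ ♙
♖ ♘ ♗ · ♔ ♗ · ♖



  a b c d e f g h
  ─────────────────
8│♜ ♞ ♝ · ♚ · · ♜│8
7│· ♟ · ♟ · ♟ ♟ ♘│7
6│· · ♛ ♝ · · · ♞│6
5│♟ · ♟ · ♙ · · ·│5
4│♙ · ♙ · · · · ·│4
3│· · · · ♙ · · ·│3
2│· ♙ ♕ ♙ · · ♙ ♙│2
1│♖ ♘ ♗ · ♔ ♗ · ♖│1
  ─────────────────
  a b c d e f g h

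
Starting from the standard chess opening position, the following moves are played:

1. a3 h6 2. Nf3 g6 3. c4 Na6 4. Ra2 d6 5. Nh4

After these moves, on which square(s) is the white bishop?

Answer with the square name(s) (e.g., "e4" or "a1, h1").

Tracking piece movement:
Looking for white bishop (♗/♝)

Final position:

  a b c d e f g h
  ─────────────────
8│♜ · ♝ ♛ ♚ ♝ ♞ ♜│8
7│♟ ♟ ♟ · ♟ ♟ · ·│7
6│♞ · · ♟ · · ♟ ♟│6
5│· · · · · · · ·│5
4│· · ♙ · · · · ♘│4
3│♙ · · · · · · ·│3
2│♖ ♙ · ♙ ♙ ♙ ♙ ♙│2
1│· ♘ ♗ ♕ ♔ ♗ · ♖│1
  ─────────────────
  a b c d e f g h


c1, f1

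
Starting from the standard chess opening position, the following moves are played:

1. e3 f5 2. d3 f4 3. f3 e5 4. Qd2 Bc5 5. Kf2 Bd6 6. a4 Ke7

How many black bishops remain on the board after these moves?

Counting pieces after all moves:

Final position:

  a b c d e f g h
  ─────────────────
8│♜ ♞ ♝ ♛ · · ♞ ♜│8
7│♟ ♟ ♟ ♟ ♚ · ♟ ♟│7
6│· · · ♝ · · · ·│6
5│· · · · ♟ · · ·│5
4│♙ · · · · ♟ · ·│4
3│· · · ♙ ♙ ♙ · ·│3
2│· ♙ ♙ ♕ · ♔ ♙ ♙│2
1│♖ ♘ ♗ · · ♗ ♘ ♖│1
  ─────────────────
  a b c d e f g h


2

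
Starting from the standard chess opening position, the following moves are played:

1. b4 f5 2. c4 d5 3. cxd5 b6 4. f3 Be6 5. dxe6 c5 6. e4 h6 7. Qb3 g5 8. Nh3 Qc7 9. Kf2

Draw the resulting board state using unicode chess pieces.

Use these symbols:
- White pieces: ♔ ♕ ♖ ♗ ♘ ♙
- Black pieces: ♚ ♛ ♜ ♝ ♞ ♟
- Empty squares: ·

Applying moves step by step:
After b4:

♜ ♞ ♝ ♛ ♚ ♝ ♞ ♜
♟ ♟ ♟ ♟ ♟ ♟ ♟ ♟
· · · · · · · ·
· · · · · · · ·
· ♙ · · · · · ·
· · · · · · · ·
♙ · ♙ ♙ ♙ ♙ ♙ ♙
♖ ♘ ♗ ♕ ♔ ♗ ♘ ♖


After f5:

♜ ♞ ♝ ♛ ♚ ♝ ♞ ♜
♟ ♟ ♟ ♟ ♟ · ♟ ♟
· · · · · · · ·
· · · · · ♟ · ·
· ♙ · · · · · ·
· · · · · · · ·
♙ · ♙ ♙ ♙ ♙ ♙ ♙
♖ ♘ ♗ ♕ ♔ ♗ ♘ ♖


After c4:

♜ ♞ ♝ ♛ ♚ ♝ ♞ ♜
♟ ♟ ♟ ♟ ♟ · ♟ ♟
· · · · · · · ·
· · · · · ♟ · ·
· ♙ ♙ · · · · ·
· · · · · · · ·
♙ · · ♙ ♙ ♙ ♙ ♙
♖ ♘ ♗ ♕ ♔ ♗ ♘ ♖


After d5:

♜ ♞ ♝ ♛ ♚ ♝ ♞ ♜
♟ ♟ ♟ · ♟ · ♟ ♟
· · · · · · · ·
· · · ♟ · ♟ · ·
· ♙ ♙ · · · · ·
· · · · · · · ·
♙ · · ♙ ♙ ♙ ♙ ♙
♖ ♘ ♗ ♕ ♔ ♗ ♘ ♖


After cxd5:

♜ ♞ ♝ ♛ ♚ ♝ ♞ ♜
♟ ♟ ♟ · ♟ · ♟ ♟
· · · · · · · ·
· · · ♙ · ♟ · ·
· ♙ · · · · · ·
· · · · · · · ·
♙ · · ♙ ♙ ♙ ♙ ♙
♖ ♘ ♗ ♕ ♔ ♗ ♘ ♖


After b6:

♜ ♞ ♝ ♛ ♚ ♝ ♞ ♜
♟ · ♟ · ♟ · ♟ ♟
· ♟ · · · · · ·
· · · ♙ · ♟ · ·
· ♙ · · · · · ·
· · · · · · · ·
♙ · · ♙ ♙ ♙ ♙ ♙
♖ ♘ ♗ ♕ ♔ ♗ ♘ ♖


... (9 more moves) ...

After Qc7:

♜ ♞ · · ♚ ♝ ♞ ♜
♟ · ♛ · ♟ · · ·
· ♟ · · ♙ · · ♟
· · ♟ · · ♟ ♟ ·
· ♙ · · ♙ · · ·
· ♕ · · · ♙ · ♘
♙ · · ♙ · · ♙ ♙
♖ ♘ ♗ · ♔ ♗ · ♖


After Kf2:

♜ ♞ · · ♚ ♝ ♞ ♜
♟ · ♛ · ♟ · · ·
· ♟ · · ♙ · · ♟
· · ♟ · · ♟ ♟ ·
· ♙ · · ♙ · · ·
· ♕ · · · ♙ · ♘
♙ · · ♙ · ♔ ♙ ♙
♖ ♘ ♗ · · ♗ · ♖



  a b c d e f g h
  ─────────────────
8│♜ ♞ · · ♚ ♝ ♞ ♜│8
7│♟ · ♛ · ♟ · · ·│7
6│· ♟ · · ♙ · · ♟│6
5│· · ♟ · · ♟ ♟ ·│5
4│· ♙ · · ♙ · · ·│4
3│· ♕ · · · ♙ · ♘│3
2│♙ · · ♙ · ♔ ♙ ♙│2
1│♖ ♘ ♗ · · ♗ · ♖│1
  ─────────────────
  a b c d e f g h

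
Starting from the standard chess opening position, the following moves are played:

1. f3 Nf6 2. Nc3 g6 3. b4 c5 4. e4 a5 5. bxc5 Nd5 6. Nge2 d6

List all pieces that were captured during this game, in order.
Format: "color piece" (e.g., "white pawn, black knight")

Tracking captures:
  bxc5: captured black pawn

black pawn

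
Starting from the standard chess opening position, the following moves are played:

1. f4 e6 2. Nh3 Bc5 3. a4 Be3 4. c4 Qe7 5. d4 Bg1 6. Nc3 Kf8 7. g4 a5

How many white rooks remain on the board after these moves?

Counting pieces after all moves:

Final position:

  a b c d e f g h
  ─────────────────
8│♜ ♞ ♝ · · ♚ ♞ ♜│8
7│· ♟ ♟ ♟ ♛ ♟ ♟ ♟│7
6│· · · · ♟ · · ·│6
5│♟ · · · · · · ·│5
4│♙ · ♙ ♙ · ♙ ♙ ·│4
3│· · ♘ · · · · ♘│3
2│· ♙ · · ♙ · · ♙│2
1│♖ · ♗ ♕ ♔ ♗ ♝ ♖│1
  ─────────────────
  a b c d e f g h


2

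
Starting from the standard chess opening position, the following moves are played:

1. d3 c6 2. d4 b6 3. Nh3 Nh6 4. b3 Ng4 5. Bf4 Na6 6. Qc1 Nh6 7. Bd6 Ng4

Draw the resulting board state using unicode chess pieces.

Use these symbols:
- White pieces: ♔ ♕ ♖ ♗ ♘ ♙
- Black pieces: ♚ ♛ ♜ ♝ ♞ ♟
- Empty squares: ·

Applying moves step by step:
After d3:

♜ ♞ ♝ ♛ ♚ ♝ ♞ ♜
♟ ♟ ♟ ♟ ♟ ♟ ♟ ♟
· · · · · · · ·
· · · · · · · ·
· · · · · · · ·
· · · ♙ · · · ·
♙ ♙ ♙ · ♙ ♙ ♙ ♙
♖ ♘ ♗ ♕ ♔ ♗ ♘ ♖


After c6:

♜ ♞ ♝ ♛ ♚ ♝ ♞ ♜
♟ ♟ · ♟ ♟ ♟ ♟ ♟
· · ♟ · · · · ·
· · · · · · · ·
· · · · · · · ·
· · · ♙ · · · ·
♙ ♙ ♙ · ♙ ♙ ♙ ♙
♖ ♘ ♗ ♕ ♔ ♗ ♘ ♖


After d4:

♜ ♞ ♝ ♛ ♚ ♝ ♞ ♜
♟ ♟ · ♟ ♟ ♟ ♟ ♟
· · ♟ · · · · ·
· · · · · · · ·
· · · ♙ · · · ·
· · · · · · · ·
♙ ♙ ♙ · ♙ ♙ ♙ ♙
♖ ♘ ♗ ♕ ♔ ♗ ♘ ♖


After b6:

♜ ♞ ♝ ♛ ♚ ♝ ♞ ♜
♟ · · ♟ ♟ ♟ ♟ ♟
· ♟ ♟ · · · · ·
· · · · · · · ·
· · · ♙ · · · ·
· · · · · · · ·
♙ ♙ ♙ · ♙ ♙ ♙ ♙
♖ ♘ ♗ ♕ ♔ ♗ ♘ ♖


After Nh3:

♜ ♞ ♝ ♛ ♚ ♝ ♞ ♜
♟ · · ♟ ♟ ♟ ♟ ♟
· ♟ ♟ · · · · ·
· · · · · · · ·
· · · ♙ · · · ·
· · · · · · · ♘
♙ ♙ ♙ · ♙ ♙ ♙ ♙
♖ ♘ ♗ ♕ ♔ ♗ · ♖


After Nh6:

♜ ♞ ♝ ♛ ♚ ♝ · ♜
♟ · · ♟ ♟ ♟ ♟ ♟
· ♟ ♟ · · · · ♞
· · · · · · · ·
· · · ♙ · · · ·
· · · · · · · ♘
♙ ♙ ♙ · ♙ ♙ ♙ ♙
♖ ♘ ♗ ♕ ♔ ♗ · ♖


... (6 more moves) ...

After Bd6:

♜ · ♝ ♛ ♚ ♝ · ♜
♟ · · ♟ ♟ ♟ ♟ ♟
♞ ♟ ♟ ♗ · · · ♞
· · · · · · · ·
· · · ♙ · · · ·
· ♙ · · · · · ♘
♙ · ♙ · ♙ ♙ ♙ ♙
♖ ♘ ♕ · ♔ ♗ · ♖


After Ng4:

♜ · ♝ ♛ ♚ ♝ · ♜
♟ · · ♟ ♟ ♟ ♟ ♟
♞ ♟ ♟ ♗ · · · ·
· · · · · · · ·
· · · ♙ · · ♞ ·
· ♙ · · · · · ♘
♙ · ♙ · ♙ ♙ ♙ ♙
♖ ♘ ♕ · ♔ ♗ · ♖



  a b c d e f g h
  ─────────────────
8│♜ · ♝ ♛ ♚ ♝ · ♜│8
7│♟ · · ♟ ♟ ♟ ♟ ♟│7
6│♞ ♟ ♟ ♗ · · · ·│6
5│· · · · · · · ·│5
4│· · · ♙ · · ♞ ·│4
3│· ♙ · · · · · ♘│3
2│♙ · ♙ · ♙ ♙ ♙ ♙│2
1│♖ ♘ ♕ · ♔ ♗ · ♖│1
  ─────────────────
  a b c d e f g h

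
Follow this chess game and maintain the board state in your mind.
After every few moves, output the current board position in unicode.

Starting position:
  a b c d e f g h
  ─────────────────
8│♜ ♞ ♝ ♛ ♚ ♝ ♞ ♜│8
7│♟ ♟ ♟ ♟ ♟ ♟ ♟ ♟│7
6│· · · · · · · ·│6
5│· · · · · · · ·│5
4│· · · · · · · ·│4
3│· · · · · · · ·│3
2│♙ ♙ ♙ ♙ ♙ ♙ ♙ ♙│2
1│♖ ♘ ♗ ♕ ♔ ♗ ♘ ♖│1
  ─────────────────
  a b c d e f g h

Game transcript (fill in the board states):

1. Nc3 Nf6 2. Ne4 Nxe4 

  a b c d e f g h
  ─────────────────
8│♜ ♞ ♝ ♛ ♚ ♝ · ♜│8
7│♟ ♟ ♟ ♟ ♟ ♟ ♟ ♟│7
6│· · · · · · · ·│6
5│· · · · · · · ·│5
4│· · · · ♞ · · ·│4
3│· · · · · · · ·│3
2│♙ ♙ ♙ ♙ ♙ ♙ ♙ ♙│2
1│♖ · ♗ ♕ ♔ ♗ ♘ ♖│1
  ─────────────────
  a b c d e f g h

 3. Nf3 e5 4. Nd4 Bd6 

  a b c d e f g h
  ─────────────────
8│♜ ♞ ♝ ♛ ♚ · · ♜│8
7│♟ ♟ ♟ ♟ · ♟ ♟ ♟│7
6│· · · ♝ · · · ·│6
5│· · · · ♟ · · ·│5
4│· · · ♘ ♞ · · ·│4
3│· · · · · · · ·│3
2│♙ ♙ ♙ ♙ ♙ ♙ ♙ ♙│2
1│♖ · ♗ ♕ ♔ ♗ · ♖│1
  ─────────────────
  a b c d e f g h

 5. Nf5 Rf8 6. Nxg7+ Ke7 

  a b c d e f g h
  ─────────────────
8│♜ ♞ ♝ ♛ · ♜ · ·│8
7│♟ ♟ ♟ ♟ ♚ ♟ ♘ ♟│7
6│· · · ♝ · · · ·│6
5│· · · · ♟ · · ·│5
4│· · · · ♞ · · ·│4
3│· · · · · · · ·│3
2│♙ ♙ ♙ ♙ ♙ ♙ ♙ ♙│2
1│♖ · ♗ ♕ ♔ ♗ · ♖│1
  ─────────────────
  a b c d e f g h

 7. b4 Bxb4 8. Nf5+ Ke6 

  a b c d e f g h
  ─────────────────
8│♜ ♞ ♝ ♛ · ♜ · ·│8
7│♟ ♟ ♟ ♟ · ♟ · ♟│7
6│· · · · ♚ · · ·│6
5│· · · · ♟ ♘ · ·│5
4│· ♝ · · ♞ · · ·│4
3│· · · · · · · ·│3
2│♙ · ♙ ♙ ♙ ♙ ♙ ♙│2
1│♖ · ♗ ♕ ♔ ♗ · ♖│1
  ─────────────────
  a b c d e f g h

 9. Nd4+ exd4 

  a b c d e f g h
  ─────────────────
8│♜ ♞ ♝ ♛ · ♜ · ·│8
7│♟ ♟ ♟ ♟ · ♟ · ♟│7
6│· · · · ♚ · · ·│6
5│· · · · · · · ·│5
4│· ♝ · ♟ ♞ · · ·│4
3│· · · · · · · ·│3
2│♙ · ♙ ♙ ♙ ♙ ♙ ♙│2
1│♖ · ♗ ♕ ♔ ♗ · ♖│1
  ─────────────────
  a b c d e f g h


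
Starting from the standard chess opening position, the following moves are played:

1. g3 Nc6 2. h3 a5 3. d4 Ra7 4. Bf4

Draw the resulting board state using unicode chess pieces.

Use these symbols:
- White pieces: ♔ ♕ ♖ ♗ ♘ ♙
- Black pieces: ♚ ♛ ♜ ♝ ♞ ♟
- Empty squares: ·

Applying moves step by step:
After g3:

♜ ♞ ♝ ♛ ♚ ♝ ♞ ♜
♟ ♟ ♟ ♟ ♟ ♟ ♟ ♟
· · · · · · · ·
· · · · · · · ·
· · · · · · · ·
· · · · · · ♙ ·
♙ ♙ ♙ ♙ ♙ ♙ · ♙
♖ ♘ ♗ ♕ ♔ ♗ ♘ ♖


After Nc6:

♜ · ♝ ♛ ♚ ♝ ♞ ♜
♟ ♟ ♟ ♟ ♟ ♟ ♟ ♟
· · ♞ · · · · ·
· · · · · · · ·
· · · · · · · ·
· · · · · · ♙ ·
♙ ♙ ♙ ♙ ♙ ♙ · ♙
♖ ♘ ♗ ♕ ♔ ♗ ♘ ♖


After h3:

♜ · ♝ ♛ ♚ ♝ ♞ ♜
♟ ♟ ♟ ♟ ♟ ♟ ♟ ♟
· · ♞ · · · · ·
· · · · · · · ·
· · · · · · · ·
· · · · · · ♙ ♙
♙ ♙ ♙ ♙ ♙ ♙ · ·
♖ ♘ ♗ ♕ ♔ ♗ ♘ ♖


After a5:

♜ · ♝ ♛ ♚ ♝ ♞ ♜
· ♟ ♟ ♟ ♟ ♟ ♟ ♟
· · ♞ · · · · ·
♟ · · · · · · ·
· · · · · · · ·
· · · · · · ♙ ♙
♙ ♙ ♙ ♙ ♙ ♙ · ·
♖ ♘ ♗ ♕ ♔ ♗ ♘ ♖


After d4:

♜ · ♝ ♛ ♚ ♝ ♞ ♜
· ♟ ♟ ♟ ♟ ♟ ♟ ♟
· · ♞ · · · · ·
♟ · · · · · · ·
· · · ♙ · · · ·
· · · · · · ♙ ♙
♙ ♙ ♙ · ♙ ♙ · ·
♖ ♘ ♗ ♕ ♔ ♗ ♘ ♖


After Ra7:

· · ♝ ♛ ♚ ♝ ♞ ♜
♜ ♟ ♟ ♟ ♟ ♟ ♟ ♟
· · ♞ · · · · ·
♟ · · · · · · ·
· · · ♙ · · · ·
· · · · · · ♙ ♙
♙ ♙ ♙ · ♙ ♙ · ·
♖ ♘ ♗ ♕ ♔ ♗ ♘ ♖


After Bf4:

· · ♝ ♛ ♚ ♝ ♞ ♜
♜ ♟ ♟ ♟ ♟ ♟ ♟ ♟
· · ♞ · · · · ·
♟ · · · · · · ·
· · · ♙ · ♗ · ·
· · · · · · ♙ ♙
♙ ♙ ♙ · ♙ ♙ · ·
♖ ♘ · ♕ ♔ ♗ ♘ ♖



  a b c d e f g h
  ─────────────────
8│· · ♝ ♛ ♚ ♝ ♞ ♜│8
7│♜ ♟ ♟ ♟ ♟ ♟ ♟ ♟│7
6│· · ♞ · · · · ·│6
5│♟ · · · · · · ·│5
4│· · · ♙ · ♗ · ·│4
3│· · · · · · ♙ ♙│3
2│♙ ♙ ♙ · ♙ ♙ · ·│2
1│♖ ♘ · ♕ ♔ ♗ ♘ ♖│1
  ─────────────────
  a b c d e f g h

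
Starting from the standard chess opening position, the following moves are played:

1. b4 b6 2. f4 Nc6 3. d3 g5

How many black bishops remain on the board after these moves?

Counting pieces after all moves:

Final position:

  a b c d e f g h
  ─────────────────
8│♜ · ♝ ♛ ♚ ♝ ♞ ♜│8
7│♟ · ♟ ♟ ♟ ♟ · ♟│7
6│· ♟ ♞ · · · · ·│6
5│· · · · · · ♟ ·│5
4│· ♙ · · · ♙ · ·│4
3│· · · ♙ · · · ·│3
2│♙ · ♙ · ♙ · ♙ ♙│2
1│♖ ♘ ♗ ♕ ♔ ♗ ♘ ♖│1
  ─────────────────
  a b c d e f g h


2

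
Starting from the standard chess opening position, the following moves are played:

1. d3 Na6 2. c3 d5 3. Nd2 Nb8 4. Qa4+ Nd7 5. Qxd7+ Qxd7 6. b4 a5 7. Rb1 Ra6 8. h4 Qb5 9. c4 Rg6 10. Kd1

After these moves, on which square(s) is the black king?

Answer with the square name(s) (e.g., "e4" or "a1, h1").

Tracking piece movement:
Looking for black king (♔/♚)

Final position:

  a b c d e f g h
  ─────────────────
8│· · ♝ · ♚ ♝ ♞ ♜│8
7│· ♟ ♟ · ♟ ♟ ♟ ♟│7
6│· · · · · · ♜ ·│6
5│♟ ♛ · ♟ · · · ·│5
4│· ♙ ♙ · · · · ♙│4
3│· · · ♙ · · · ·│3
2│♙ · · ♘ ♙ ♙ ♙ ·│2
1│· ♖ ♗ ♔ · ♗ ♘ ♖│1
  ─────────────────
  a b c d e f g h


e8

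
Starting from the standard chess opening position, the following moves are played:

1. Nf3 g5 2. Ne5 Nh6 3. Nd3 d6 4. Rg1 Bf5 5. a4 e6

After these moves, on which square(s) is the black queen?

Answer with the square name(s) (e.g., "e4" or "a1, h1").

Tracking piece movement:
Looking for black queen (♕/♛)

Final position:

  a b c d e f g h
  ─────────────────
8│♜ ♞ · ♛ ♚ ♝ · ♜│8
7│♟ ♟ ♟ · · ♟ · ♟│7
6│· · · ♟ ♟ · · ♞│6
5│· · · · · ♝ ♟ ·│5
4│♙ · · · · · · ·│4
3│· · · ♘ · · · ·│3
2│· ♙ ♙ ♙ ♙ ♙ ♙ ♙│2
1│♖ ♘ ♗ ♕ ♔ ♗ ♖ ·│1
  ─────────────────
  a b c d e f g h


d8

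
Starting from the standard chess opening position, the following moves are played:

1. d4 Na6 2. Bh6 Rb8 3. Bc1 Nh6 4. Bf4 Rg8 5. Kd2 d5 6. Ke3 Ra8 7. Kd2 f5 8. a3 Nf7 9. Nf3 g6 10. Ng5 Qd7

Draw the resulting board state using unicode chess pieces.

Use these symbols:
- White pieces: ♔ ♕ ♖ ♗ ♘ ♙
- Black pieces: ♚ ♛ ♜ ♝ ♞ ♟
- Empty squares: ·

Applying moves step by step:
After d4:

♜ ♞ ♝ ♛ ♚ ♝ ♞ ♜
♟ ♟ ♟ ♟ ♟ ♟ ♟ ♟
· · · · · · · ·
· · · · · · · ·
· · · ♙ · · · ·
· · · · · · · ·
♙ ♙ ♙ · ♙ ♙ ♙ ♙
♖ ♘ ♗ ♕ ♔ ♗ ♘ ♖


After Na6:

♜ · ♝ ♛ ♚ ♝ ♞ ♜
♟ ♟ ♟ ♟ ♟ ♟ ♟ ♟
♞ · · · · · · ·
· · · · · · · ·
· · · ♙ · · · ·
· · · · · · · ·
♙ ♙ ♙ · ♙ ♙ ♙ ♙
♖ ♘ ♗ ♕ ♔ ♗ ♘ ♖


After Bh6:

♜ · ♝ ♛ ♚ ♝ ♞ ♜
♟ ♟ ♟ ♟ ♟ ♟ ♟ ♟
♞ · · · · · · ♗
· · · · · · · ·
· · · ♙ · · · ·
· · · · · · · ·
♙ ♙ ♙ · ♙ ♙ ♙ ♙
♖ ♘ · ♕ ♔ ♗ ♘ ♖


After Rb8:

· ♜ ♝ ♛ ♚ ♝ ♞ ♜
♟ ♟ ♟ ♟ ♟ ♟ ♟ ♟
♞ · · · · · · ♗
· · · · · · · ·
· · · ♙ · · · ·
· · · · · · · ·
♙ ♙ ♙ · ♙ ♙ ♙ ♙
♖ ♘ · ♕ ♔ ♗ ♘ ♖


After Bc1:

· ♜ ♝ ♛ ♚ ♝ ♞ ♜
♟ ♟ ♟ ♟ ♟ ♟ ♟ ♟
♞ · · · · · · ·
· · · · · · · ·
· · · ♙ · · · ·
· · · · · · · ·
♙ ♙ ♙ · ♙ ♙ ♙ ♙
♖ ♘ ♗ ♕ ♔ ♗ ♘ ♖


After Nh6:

· ♜ ♝ ♛ ♚ ♝ · ♜
♟ ♟ ♟ ♟ ♟ ♟ ♟ ♟
♞ · · · · · · ♞
· · · · · · · ·
· · · ♙ · · · ·
· · · · · · · ·
♙ ♙ ♙ · ♙ ♙ ♙ ♙
♖ ♘ ♗ ♕ ♔ ♗ ♘ ♖


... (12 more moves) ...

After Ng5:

♜ · ♝ ♛ ♚ ♝ ♜ ·
♟ ♟ ♟ · ♟ ♞ · ♟
♞ · · · · · ♟ ·
· · · ♟ · ♟ ♘ ·
· · · ♙ · ♗ · ·
♙ · · · · · · ·
· ♙ ♙ ♔ ♙ ♙ ♙ ♙
♖ ♘ · ♕ · ♗ · ♖


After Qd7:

♜ · ♝ · ♚ ♝ ♜ ·
♟ ♟ ♟ ♛ ♟ ♞ · ♟
♞ · · · · · ♟ ·
· · · ♟ · ♟ ♘ ·
· · · ♙ · ♗ · ·
♙ · · · · · · ·
· ♙ ♙ ♔ ♙ ♙ ♙ ♙
♖ ♘ · ♕ · ♗ · ♖



  a b c d e f g h
  ─────────────────
8│♜ · ♝ · ♚ ♝ ♜ ·│8
7│♟ ♟ ♟ ♛ ♟ ♞ · ♟│7
6│♞ · · · · · ♟ ·│6
5│· · · ♟ · ♟ ♘ ·│5
4│· · · ♙ · ♗ · ·│4
3│♙ · · · · · · ·│3
2│· ♙ ♙ ♔ ♙ ♙ ♙ ♙│2
1│♖ ♘ · ♕ · ♗ · ♖│1
  ─────────────────
  a b c d e f g h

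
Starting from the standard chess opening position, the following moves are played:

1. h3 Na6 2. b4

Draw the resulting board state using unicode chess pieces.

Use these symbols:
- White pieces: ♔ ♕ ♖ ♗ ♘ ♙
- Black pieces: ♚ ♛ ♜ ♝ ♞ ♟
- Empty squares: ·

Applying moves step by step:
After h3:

♜ ♞ ♝ ♛ ♚ ♝ ♞ ♜
♟ ♟ ♟ ♟ ♟ ♟ ♟ ♟
· · · · · · · ·
· · · · · · · ·
· · · · · · · ·
· · · · · · · ♙
♙ ♙ ♙ ♙ ♙ ♙ ♙ ·
♖ ♘ ♗ ♕ ♔ ♗ ♘ ♖


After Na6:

♜ · ♝ ♛ ♚ ♝ ♞ ♜
♟ ♟ ♟ ♟ ♟ ♟ ♟ ♟
♞ · · · · · · ·
· · · · · · · ·
· · · · · · · ·
· · · · · · · ♙
♙ ♙ ♙ ♙ ♙ ♙ ♙ ·
♖ ♘ ♗ ♕ ♔ ♗ ♘ ♖


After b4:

♜ · ♝ ♛ ♚ ♝ ♞ ♜
♟ ♟ ♟ ♟ ♟ ♟ ♟ ♟
♞ · · · · · · ·
· · · · · · · ·
· ♙ · · · · · ·
· · · · · · · ♙
♙ · ♙ ♙ ♙ ♙ ♙ ·
♖ ♘ ♗ ♕ ♔ ♗ ♘ ♖



  a b c d e f g h
  ─────────────────
8│♜ · ♝ ♛ ♚ ♝ ♞ ♜│8
7│♟ ♟ ♟ ♟ ♟ ♟ ♟ ♟│7
6│♞ · · · · · · ·│6
5│· · · · · · · ·│5
4│· ♙ · · · · · ·│4
3│· · · · · · · ♙│3
2│♙ · ♙ ♙ ♙ ♙ ♙ ·│2
1│♖ ♘ ♗ ♕ ♔ ♗ ♘ ♖│1
  ─────────────────
  a b c d e f g h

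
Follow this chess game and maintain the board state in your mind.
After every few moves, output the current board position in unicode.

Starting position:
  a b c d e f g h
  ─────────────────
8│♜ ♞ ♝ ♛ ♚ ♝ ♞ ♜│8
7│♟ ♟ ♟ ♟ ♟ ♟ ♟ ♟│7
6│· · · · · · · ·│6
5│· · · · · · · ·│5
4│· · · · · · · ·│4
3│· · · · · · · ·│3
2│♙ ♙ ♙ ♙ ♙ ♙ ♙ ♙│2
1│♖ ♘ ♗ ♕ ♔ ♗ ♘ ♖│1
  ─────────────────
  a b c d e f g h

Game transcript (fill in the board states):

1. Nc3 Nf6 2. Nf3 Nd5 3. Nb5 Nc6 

  a b c d e f g h
  ─────────────────
8│♜ · ♝ ♛ ♚ ♝ · ♜│8
7│♟ ♟ ♟ ♟ ♟ ♟ ♟ ♟│7
6│· · ♞ · · · · ·│6
5│· ♘ · ♞ · · · ·│5
4│· · · · · · · ·│4
3│· · · · · ♘ · ·│3
2│♙ ♙ ♙ ♙ ♙ ♙ ♙ ♙│2
1│♖ · ♗ ♕ ♔ ♗ · ♖│1
  ─────────────────
  a b c d e f g h

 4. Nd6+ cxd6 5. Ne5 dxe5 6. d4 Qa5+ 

  a b c d e f g h
  ─────────────────
8│♜ · ♝ · ♚ ♝ · ♜│8
7│♟ ♟ · ♟ ♟ ♟ ♟ ♟│7
6│· · ♞ · · · · ·│6
5│♛ · · ♞ ♟ · · ·│5
4│· · · ♙ · · · ·│4
3│· · · · · · · ·│3
2│♙ ♙ ♙ · ♙ ♙ ♙ ♙│2
1│♖ · ♗ ♕ ♔ ♗ · ♖│1
  ─────────────────
  a b c d e f g h

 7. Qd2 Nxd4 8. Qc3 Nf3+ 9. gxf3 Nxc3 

  a b c d e f g h
  ─────────────────
8│♜ · ♝ · ♚ ♝ · ♜│8
7│♟ ♟ · ♟ ♟ ♟ ♟ ♟│7
6│· · · · · · · ·│6
5│♛ · · · ♟ · · ·│5
4│· · · · · · · ·│4
3│· · ♞ · · ♙ · ·│3
2│♙ ♙ ♙ · ♙ ♙ · ♙│2
1│♖ · ♗ · ♔ ♗ · ♖│1
  ─────────────────
  a b c d e f g h

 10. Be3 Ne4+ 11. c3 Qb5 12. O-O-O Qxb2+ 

  a b c d e f g h
  ─────────────────
8│♜ · ♝ · ♚ ♝ · ♜│8
7│♟ ♟ · ♟ ♟ ♟ ♟ ♟│7
6│· · · · · · · ·│6
5│· · · · ♟ · · ·│5
4│· · · · ♞ · · ·│4
3│· · ♙ · ♗ ♙ · ·│3
2│♙ ♛ · · ♙ ♙ · ♙│2
1│· · ♔ ♖ · ♗ · ♖│1
  ─────────────────
  a b c d e f g h



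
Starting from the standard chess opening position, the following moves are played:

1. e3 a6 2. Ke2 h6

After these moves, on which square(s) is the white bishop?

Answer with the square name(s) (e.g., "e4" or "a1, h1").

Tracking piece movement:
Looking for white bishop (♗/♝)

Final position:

  a b c d e f g h
  ─────────────────
8│♜ ♞ ♝ ♛ ♚ ♝ ♞ ♜│8
7│· ♟ ♟ ♟ ♟ ♟ ♟ ·│7
6│♟ · · · · · · ♟│6
5│· · · · · · · ·│5
4│· · · · · · · ·│4
3│· · · · ♙ · · ·│3
2│♙ ♙ ♙ ♙ ♔ ♙ ♙ ♙│2
1│♖ ♘ ♗ ♕ · ♗ ♘ ♖│1
  ─────────────────
  a b c d e f g h


c1, f1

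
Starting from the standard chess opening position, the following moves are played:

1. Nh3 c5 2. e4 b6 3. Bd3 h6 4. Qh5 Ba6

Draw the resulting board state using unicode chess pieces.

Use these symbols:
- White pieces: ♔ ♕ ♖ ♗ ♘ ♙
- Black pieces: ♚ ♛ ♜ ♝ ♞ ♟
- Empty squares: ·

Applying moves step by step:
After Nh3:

♜ ♞ ♝ ♛ ♚ ♝ ♞ ♜
♟ ♟ ♟ ♟ ♟ ♟ ♟ ♟
· · · · · · · ·
· · · · · · · ·
· · · · · · · ·
· · · · · · · ♘
♙ ♙ ♙ ♙ ♙ ♙ ♙ ♙
♖ ♘ ♗ ♕ ♔ ♗ · ♖


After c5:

♜ ♞ ♝ ♛ ♚ ♝ ♞ ♜
♟ ♟ · ♟ ♟ ♟ ♟ ♟
· · · · · · · ·
· · ♟ · · · · ·
· · · · · · · ·
· · · · · · · ♘
♙ ♙ ♙ ♙ ♙ ♙ ♙ ♙
♖ ♘ ♗ ♕ ♔ ♗ · ♖


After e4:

♜ ♞ ♝ ♛ ♚ ♝ ♞ ♜
♟ ♟ · ♟ ♟ ♟ ♟ ♟
· · · · · · · ·
· · ♟ · · · · ·
· · · · ♙ · · ·
· · · · · · · ♘
♙ ♙ ♙ ♙ · ♙ ♙ ♙
♖ ♘ ♗ ♕ ♔ ♗ · ♖


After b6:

♜ ♞ ♝ ♛ ♚ ♝ ♞ ♜
♟ · · ♟ ♟ ♟ ♟ ♟
· ♟ · · · · · ·
· · ♟ · · · · ·
· · · · ♙ · · ·
· · · · · · · ♘
♙ ♙ ♙ ♙ · ♙ ♙ ♙
♖ ♘ ♗ ♕ ♔ ♗ · ♖


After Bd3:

♜ ♞ ♝ ♛ ♚ ♝ ♞ ♜
♟ · · ♟ ♟ ♟ ♟ ♟
· ♟ · · · · · ·
· · ♟ · · · · ·
· · · · ♙ · · ·
· · · ♗ · · · ♘
♙ ♙ ♙ ♙ · ♙ ♙ ♙
♖ ♘ ♗ ♕ ♔ · · ♖


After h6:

♜ ♞ ♝ ♛ ♚ ♝ ♞ ♜
♟ · · ♟ ♟ ♟ ♟ ·
· ♟ · · · · · ♟
· · ♟ · · · · ·
· · · · ♙ · · ·
· · · ♗ · · · ♘
♙ ♙ ♙ ♙ · ♙ ♙ ♙
♖ ♘ ♗ ♕ ♔ · · ♖


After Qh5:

♜ ♞ ♝ ♛ ♚ ♝ ♞ ♜
♟ · · ♟ ♟ ♟ ♟ ·
· ♟ · · · · · ♟
· · ♟ · · · · ♕
· · · · ♙ · · ·
· · · ♗ · · · ♘
♙ ♙ ♙ ♙ · ♙ ♙ ♙
♖ ♘ ♗ · ♔ · · ♖


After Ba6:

♜ ♞ · ♛ ♚ ♝ ♞ ♜
♟ · · ♟ ♟ ♟ ♟ ·
♝ ♟ · · · · · ♟
· · ♟ · · · · ♕
· · · · ♙ · · ·
· · · ♗ · · · ♘
♙ ♙ ♙ ♙ · ♙ ♙ ♙
♖ ♘ ♗ · ♔ · · ♖



  a b c d e f g h
  ─────────────────
8│♜ ♞ · ♛ ♚ ♝ ♞ ♜│8
7│♟ · · ♟ ♟ ♟ ♟ ·│7
6│♝ ♟ · · · · · ♟│6
5│· · ♟ · · · · ♕│5
4│· · · · ♙ · · ·│4
3│· · · ♗ · · · ♘│3
2│♙ ♙ ♙ ♙ · ♙ ♙ ♙│2
1│♖ ♘ ♗ · ♔ · · ♖│1
  ─────────────────
  a b c d e f g h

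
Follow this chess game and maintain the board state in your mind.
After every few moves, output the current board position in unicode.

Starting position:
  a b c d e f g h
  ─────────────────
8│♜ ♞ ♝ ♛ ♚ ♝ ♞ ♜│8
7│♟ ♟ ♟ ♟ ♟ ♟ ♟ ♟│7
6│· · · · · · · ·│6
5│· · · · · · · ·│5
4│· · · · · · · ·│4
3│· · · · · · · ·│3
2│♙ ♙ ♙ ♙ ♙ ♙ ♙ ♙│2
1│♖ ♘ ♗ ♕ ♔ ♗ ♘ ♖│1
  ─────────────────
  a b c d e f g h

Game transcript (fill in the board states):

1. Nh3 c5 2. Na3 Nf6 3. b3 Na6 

  a b c d e f g h
  ─────────────────
8│♜ · ♝ ♛ ♚ ♝ · ♜│8
7│♟ ♟ · ♟ ♟ ♟ ♟ ♟│7
6│♞ · · · · ♞ · ·│6
5│· · ♟ · · · · ·│5
4│· · · · · · · ·│4
3│♘ ♙ · · · · · ♘│3
2│♙ · ♙ ♙ ♙ ♙ ♙ ♙│2
1│♖ · ♗ ♕ ♔ ♗ · ♖│1
  ─────────────────
  a b c d e f g h

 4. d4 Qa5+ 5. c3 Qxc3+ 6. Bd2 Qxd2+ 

  a b c d e f g h
  ─────────────────
8│♜ · ♝ · ♚ ♝ · ♜│8
7│♟ ♟ · ♟ ♟ ♟ ♟ ♟│7
6│♞ · · · · ♞ · ·│6
5│· · ♟ · · · · ·│5
4│· · · ♙ · · · ·│4
3│♘ ♙ · · · · · ♘│3
2│♙ · · ♛ ♙ ♙ ♙ ♙│2
1│♖ · · ♕ ♔ ♗ · ♖│1
  ─────────────────
  a b c d e f g h

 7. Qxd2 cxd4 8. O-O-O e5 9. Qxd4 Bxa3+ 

  a b c d e f g h
  ─────────────────
8│♜ · ♝ · ♚ · · ♜│8
7│♟ ♟ · ♟ · ♟ ♟ ♟│7
6│♞ · · · · ♞ · ·│6
5│· · · · ♟ · · ·│5
4│· · · ♕ · · · ·│4
3│♝ ♙ · · · · · ♘│3
2│♙ · · · ♙ ♙ ♙ ♙│2
1│· · ♔ ♖ · ♗ · ♖│1
  ─────────────────
  a b c d e f g h

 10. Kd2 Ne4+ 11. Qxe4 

  a b c d e f g h
  ─────────────────
8│♜ · ♝ · ♚ · · ♜│8
7│♟ ♟ · ♟ · ♟ ♟ ♟│7
6│♞ · · · · · · ·│6
5│· · · · ♟ · · ·│5
4│· · · · ♕ · · ·│4
3│♝ ♙ · · · · · ♘│3
2│♙ · · ♔ ♙ ♙ ♙ ♙│2
1│· · · ♖ · ♗ · ♖│1
  ─────────────────
  a b c d e f g h
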